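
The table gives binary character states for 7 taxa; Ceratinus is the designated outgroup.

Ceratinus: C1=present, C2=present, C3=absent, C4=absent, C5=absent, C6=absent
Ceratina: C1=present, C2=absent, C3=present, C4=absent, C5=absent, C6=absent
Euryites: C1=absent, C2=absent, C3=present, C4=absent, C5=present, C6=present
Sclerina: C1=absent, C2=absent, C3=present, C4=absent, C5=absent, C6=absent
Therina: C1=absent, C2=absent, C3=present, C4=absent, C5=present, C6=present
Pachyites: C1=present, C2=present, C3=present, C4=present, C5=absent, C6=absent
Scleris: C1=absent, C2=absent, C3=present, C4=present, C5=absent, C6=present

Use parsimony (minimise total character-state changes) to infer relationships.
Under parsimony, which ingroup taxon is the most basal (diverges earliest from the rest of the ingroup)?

Character polarity is set by the outgroup: the derived state is whichever differs from the outgroup's state, so for C1, C2 the derived state is 'absent', and for the remaining characters it is 'present'.
C1: derived state 'absent' in Euryites, Sclerina, Scleris, and Therina only — synapomorphy for {Euryites, Sclerina, Scleris, Therina}.
C2 (derived state 'absent') is shared by Ceratina, Euryites, Sclerina, Scleris, and Therina — a synapomorphy uniting that clade.
C3 (derived state 'present') is shared by all ingroup taxa — unites the whole ingroup.
C4 groups Pachyites and Scleris, which is incompatible with the clades supported by the remaining characters; treating it as convergent (homoplasy) costs fewer steps than any alternative tree.
Only Euryites and Therina show the derived state 'present' for C5, supporting them as a clade.
Only Euryites, Scleris, and Therina show the derived state 'present' for C6, supporting them as a clade.
Most parsimonious ingroup topology: ((Ceratina,(((Euryites,Therina),Scleris),Sclerina)),Pachyites).
Pachyites is sister to the clade containing all other ingroup taxa, so it is the earliest-diverging (most basal) ingroup lineage.

Pachyites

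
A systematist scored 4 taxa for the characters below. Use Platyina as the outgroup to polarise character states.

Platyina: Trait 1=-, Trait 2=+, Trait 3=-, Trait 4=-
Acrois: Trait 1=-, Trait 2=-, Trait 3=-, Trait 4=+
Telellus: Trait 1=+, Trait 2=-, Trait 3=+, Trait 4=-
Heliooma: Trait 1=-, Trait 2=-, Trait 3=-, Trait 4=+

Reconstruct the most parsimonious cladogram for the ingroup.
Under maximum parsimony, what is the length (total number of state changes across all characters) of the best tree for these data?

4

Character polarity is set by the outgroup: the derived state is whichever differs from the outgroup's state, so for Trait 2 the derived state is '-', and for the remaining characters it is '+'.
Trait 1: derived state '+' in Telellus only — an autapomorphy, so it tells us nothing about relationships among taxa.
Trait 2 (derived state '-') is shared by all ingroup taxa — unites the whole ingroup.
Trait 3: derived state '+' in Telellus only — an autapomorphy, so it tells us nothing about relationships among taxa.
Trait 4: derived state '+' in Acrois and Heliooma only — synapomorphy for {Acrois, Heliooma}.
Most parsimonious ingroup topology: ((Acrois,Heliooma),Telellus).
Changes per character on this tree: Trait 1: 1; Trait 2: 1; Trait 3: 1; Trait 4: 1.
Total = 4.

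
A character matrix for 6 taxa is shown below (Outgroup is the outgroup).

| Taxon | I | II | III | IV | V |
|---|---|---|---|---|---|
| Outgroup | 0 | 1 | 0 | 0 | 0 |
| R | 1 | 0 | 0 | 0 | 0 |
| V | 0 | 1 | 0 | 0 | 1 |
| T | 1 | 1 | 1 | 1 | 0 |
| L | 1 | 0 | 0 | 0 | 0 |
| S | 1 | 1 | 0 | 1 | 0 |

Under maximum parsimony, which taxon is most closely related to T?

S

Character polarity is set by the outgroup: the derived state is whichever differs from the outgroup's state, so for II the derived state is '0', and for the remaining characters it is '1'.
I: derived state '1' in L, R, S, and T only — synapomorphy for {L, R, S, T}.
II (derived state '0') is shared by L and R — a synapomorphy uniting that clade.
III (derived state '1') is unique to T (autapomorphy; uninformative for grouping).
IV: derived state '1' in S and T only — synapomorphy for {S, T}.
V (derived state '1') is unique to V (autapomorphy; uninformative for grouping).
Most parsimonious ingroup topology: (((R,L),(T,S)),V).
T and S form a cherry on this tree, so they are sister taxa.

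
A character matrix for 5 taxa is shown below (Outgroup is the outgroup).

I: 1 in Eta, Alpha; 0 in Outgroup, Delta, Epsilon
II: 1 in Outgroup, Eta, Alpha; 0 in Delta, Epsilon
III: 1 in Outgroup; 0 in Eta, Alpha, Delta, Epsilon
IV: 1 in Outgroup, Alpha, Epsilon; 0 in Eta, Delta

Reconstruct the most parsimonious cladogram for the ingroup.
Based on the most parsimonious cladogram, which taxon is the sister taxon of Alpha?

Eta

Character polarity is set by the outgroup: the derived state is whichever differs from the outgroup's state, so for II, III, IV the derived state is '0', and for the remaining characters it is '1'.
I: derived state '1' in Alpha and Eta only — synapomorphy for {Alpha, Eta}.
II (derived state '0') is shared by Delta and Epsilon — a synapomorphy uniting that clade.
III (derived state '0') is shared by all ingroup taxa — unites the whole ingroup.
IV groups Delta and Eta, which is incompatible with the clades supported by the remaining characters; treating it as convergent (homoplasy) costs fewer steps than any alternative tree.
Most parsimonious ingroup topology: ((Eta,Alpha),(Delta,Epsilon)).
Alpha and Eta form a cherry on this tree, so they are sister taxa.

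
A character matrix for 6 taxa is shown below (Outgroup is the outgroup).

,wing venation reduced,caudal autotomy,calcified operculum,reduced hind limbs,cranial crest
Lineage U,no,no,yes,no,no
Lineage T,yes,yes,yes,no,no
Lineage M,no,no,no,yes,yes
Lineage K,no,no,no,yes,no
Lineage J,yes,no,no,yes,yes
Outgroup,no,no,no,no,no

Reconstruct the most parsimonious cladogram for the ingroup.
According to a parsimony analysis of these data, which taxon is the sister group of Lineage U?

The outgroup has state 'no' for every character, so 'yes' is the derived state throughout.
wing venation reduced (state 'yes') occurs in Lineage J and Lineage T but conflicts with the nesting implied by the other characters — most parsimoniously interpreted as homoplasy.
caudal autotomy (derived state 'yes') is unique to Lineage T (autapomorphy; uninformative for grouping).
calcified operculum (derived state 'yes') is shared by Lineage T and Lineage U — a synapomorphy uniting that clade.
reduced hind limbs (derived state 'yes') is shared by Lineage J, Lineage K, and Lineage M — a synapomorphy uniting that clade.
Only Lineage J and Lineage M show the derived state 'yes' for cranial crest, supporting them as a clade.
Most parsimonious ingroup topology: ((Lineage K,(Lineage J,Lineage M)),(Lineage U,Lineage T)).
Lineage U and Lineage T form a cherry on this tree, so they are sister taxa.

Lineage T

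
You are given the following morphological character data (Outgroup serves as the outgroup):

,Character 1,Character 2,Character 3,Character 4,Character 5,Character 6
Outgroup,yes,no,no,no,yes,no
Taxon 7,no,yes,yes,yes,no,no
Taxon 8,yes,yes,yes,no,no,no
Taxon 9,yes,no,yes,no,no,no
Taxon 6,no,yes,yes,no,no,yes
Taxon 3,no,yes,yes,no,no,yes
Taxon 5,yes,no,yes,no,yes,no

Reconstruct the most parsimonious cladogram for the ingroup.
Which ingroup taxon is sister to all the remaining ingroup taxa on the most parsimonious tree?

Character polarity is set by the outgroup: the derived state is whichever differs from the outgroup's state, so for Character 1, Character 5 the derived state is 'no', and for the remaining characters it is 'yes'.
Character 1: derived state 'no' in Taxon 3, Taxon 6, and Taxon 7 only — synapomorphy for {Taxon 3, Taxon 6, Taxon 7}.
Character 2 (derived state 'yes') is shared by Taxon 3, Taxon 6, Taxon 7, and Taxon 8 — a synapomorphy uniting that clade.
Character 3 (derived state 'yes') is shared by all ingroup taxa — unites the whole ingroup.
Character 4 (derived state 'yes') is unique to Taxon 7 (autapomorphy; uninformative for grouping).
Character 5 (derived state 'no') is shared by Taxon 3, Taxon 6, Taxon 7, Taxon 8, and Taxon 9 — a synapomorphy uniting that clade.
Character 6 (derived state 'yes') is shared by Taxon 3 and Taxon 6 — a synapomorphy uniting that clade.
Most parsimonious ingroup topology: ((((Taxon 7,(Taxon 6,Taxon 3)),Taxon 8),Taxon 9),Taxon 5).
Taxon 5 is sister to the clade containing all other ingroup taxa, so it is the earliest-diverging (most basal) ingroup lineage.

Taxon 5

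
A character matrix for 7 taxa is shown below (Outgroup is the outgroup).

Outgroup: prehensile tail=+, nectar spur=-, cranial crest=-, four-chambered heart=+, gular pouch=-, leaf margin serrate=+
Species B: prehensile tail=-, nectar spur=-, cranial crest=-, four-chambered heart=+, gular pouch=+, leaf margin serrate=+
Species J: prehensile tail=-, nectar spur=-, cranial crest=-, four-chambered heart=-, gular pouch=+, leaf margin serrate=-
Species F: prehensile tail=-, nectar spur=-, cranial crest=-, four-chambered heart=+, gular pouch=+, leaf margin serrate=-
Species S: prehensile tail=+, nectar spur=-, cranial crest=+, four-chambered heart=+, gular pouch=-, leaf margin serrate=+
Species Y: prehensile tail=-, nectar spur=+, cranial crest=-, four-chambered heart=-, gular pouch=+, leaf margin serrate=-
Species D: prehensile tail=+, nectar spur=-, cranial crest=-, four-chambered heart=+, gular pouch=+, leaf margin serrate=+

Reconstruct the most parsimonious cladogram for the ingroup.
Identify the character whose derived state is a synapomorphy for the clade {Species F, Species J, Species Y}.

Character polarity is set by the outgroup: the derived state is whichever differs from the outgroup's state, so for prehensile tail, four-chambered heart, leaf margin serrate the derived state is '-', and for the remaining characters it is '+'.
prehensile tail: derived state '-' in Species B, Species F, Species J, and Species Y only — synapomorphy for {Species B, Species F, Species J, Species Y}.
nectar spur: derived state '+' in Species Y only — an autapomorphy, so it tells us nothing about relationships among taxa.
cranial crest (derived state '+') is unique to Species S (autapomorphy; uninformative for grouping).
four-chambered heart: derived state '-' in Species J and Species Y only — synapomorphy for {Species J, Species Y}.
gular pouch: derived state '+' in Species B, Species D, Species F, Species J, and Species Y only — synapomorphy for {Species B, Species D, Species F, Species J, Species Y}.
Only Species F, Species J, and Species Y show the derived state '-' for leaf margin serrate, supporting them as a clade.
Most parsimonious ingroup topology: (((Species B,((Species J,Species Y),Species F)),Species D),Species S).
The clade {Species F, Species J, Species Y} is supported by leaf margin serrate: its derived state '-' occurs in exactly those taxa and in no other taxon (including the outgroup).

leaf margin serrate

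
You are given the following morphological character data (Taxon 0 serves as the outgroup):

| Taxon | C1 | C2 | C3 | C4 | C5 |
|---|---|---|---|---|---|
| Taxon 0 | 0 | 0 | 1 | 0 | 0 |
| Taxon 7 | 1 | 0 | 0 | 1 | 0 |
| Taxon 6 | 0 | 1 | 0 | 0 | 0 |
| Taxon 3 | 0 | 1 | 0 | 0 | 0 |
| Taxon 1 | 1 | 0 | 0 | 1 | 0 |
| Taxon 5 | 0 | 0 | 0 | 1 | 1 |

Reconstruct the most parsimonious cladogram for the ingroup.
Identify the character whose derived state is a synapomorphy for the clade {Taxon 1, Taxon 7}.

C1

Character polarity is set by the outgroup: the derived state is whichever differs from the outgroup's state, so for C3 the derived state is '0', and for the remaining characters it is '1'.
C1 (derived state '1') is shared by Taxon 1 and Taxon 7 — a synapomorphy uniting that clade.
C2: derived state '1' in Taxon 3 and Taxon 6 only — synapomorphy for {Taxon 3, Taxon 6}.
C3 (derived state '0') is shared by all ingroup taxa — unites the whole ingroup.
C4 (derived state '1') is shared by Taxon 1, Taxon 5, and Taxon 7 — a synapomorphy uniting that clade.
C5 (derived state '1') is unique to Taxon 5 (autapomorphy; uninformative for grouping).
Most parsimonious ingroup topology: ((Taxon 3,Taxon 6),((Taxon 1,Taxon 7),Taxon 5)).
The clade {Taxon 1, Taxon 7} is supported by C1: its derived state '1' occurs in exactly those taxa and in no other taxon (including the outgroup).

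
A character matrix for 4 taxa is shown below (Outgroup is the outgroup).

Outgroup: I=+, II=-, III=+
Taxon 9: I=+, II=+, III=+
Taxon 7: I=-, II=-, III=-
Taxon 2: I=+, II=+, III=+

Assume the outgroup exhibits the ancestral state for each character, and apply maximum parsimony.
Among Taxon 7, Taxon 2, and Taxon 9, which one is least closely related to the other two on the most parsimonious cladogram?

Character polarity is set by the outgroup: the derived state is whichever differs from the outgroup's state, so for I, III the derived state is '-', and for the remaining characters it is '+'.
I (derived state '-') is unique to Taxon 7 (autapomorphy; uninformative for grouping).
Only Taxon 2 and Taxon 9 show the derived state '+' for II, supporting them as a clade.
III: derived state '-' in Taxon 7 only — an autapomorphy, so it tells us nothing about relationships among taxa.
Most parsimonious ingroup topology: ((Taxon 9,Taxon 2),Taxon 7).
Taxon 9 and Taxon 2 share a more recent common ancestor with each other than either does with Taxon 7, so Taxon 7 is the least closely related of the three.

Taxon 7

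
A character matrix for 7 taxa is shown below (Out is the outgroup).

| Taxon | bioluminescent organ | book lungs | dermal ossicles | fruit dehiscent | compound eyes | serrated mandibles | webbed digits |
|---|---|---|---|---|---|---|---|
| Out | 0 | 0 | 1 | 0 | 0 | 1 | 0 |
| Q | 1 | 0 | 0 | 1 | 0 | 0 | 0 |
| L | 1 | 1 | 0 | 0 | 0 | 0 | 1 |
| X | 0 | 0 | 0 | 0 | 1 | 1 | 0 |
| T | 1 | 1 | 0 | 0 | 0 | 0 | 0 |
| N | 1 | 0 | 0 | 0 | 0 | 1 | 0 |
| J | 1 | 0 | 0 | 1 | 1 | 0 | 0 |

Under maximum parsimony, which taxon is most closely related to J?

Q

Character polarity is set by the outgroup: the derived state is whichever differs from the outgroup's state, so for dermal ossicles, serrated mandibles the derived state is '0', and for the remaining characters it is '1'.
bioluminescent organ (derived state '1') is shared by J, L, N, Q, and T — a synapomorphy uniting that clade.
Only L and T show the derived state '1' for book lungs, supporting them as a clade.
All ingroup taxa share the derived state '0' for dermal ossicles; it defines the ingroup but does not resolve relationships within it.
fruit dehiscent (derived state '1') is shared by J and Q — a synapomorphy uniting that clade.
compound eyes (state '1') occurs in J and X but conflicts with the nesting implied by the other characters — most parsimoniously interpreted as homoplasy.
serrated mandibles (derived state '0') is shared by J, L, Q, and T — a synapomorphy uniting that clade.
webbed digits (derived state '1') is unique to L (autapomorphy; uninformative for grouping).
Most parsimonious ingroup topology: ((((Q,J),(L,T)),N),X).
J and Q form a cherry on this tree, so they are sister taxa.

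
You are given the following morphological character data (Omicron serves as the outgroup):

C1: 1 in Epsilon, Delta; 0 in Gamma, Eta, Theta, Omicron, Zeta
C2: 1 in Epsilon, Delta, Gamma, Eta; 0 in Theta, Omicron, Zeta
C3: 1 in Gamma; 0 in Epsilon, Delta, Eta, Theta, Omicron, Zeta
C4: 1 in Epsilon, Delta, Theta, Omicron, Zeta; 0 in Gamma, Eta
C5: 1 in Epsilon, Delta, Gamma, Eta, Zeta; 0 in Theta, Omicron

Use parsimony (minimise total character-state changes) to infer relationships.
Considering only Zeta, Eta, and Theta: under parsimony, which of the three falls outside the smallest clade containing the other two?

Theta

Character polarity is set by the outgroup: the derived state is whichever differs from the outgroup's state, so for C4 the derived state is '0', and for the remaining characters it is '1'.
C1: derived state '1' in Delta and Epsilon only — synapomorphy for {Delta, Epsilon}.
Only Delta, Epsilon, Eta, and Gamma show the derived state '1' for C2, supporting them as a clade.
C3 (derived state '1') is unique to Gamma (autapomorphy; uninformative for grouping).
C4 (derived state '0') is shared by Eta and Gamma — a synapomorphy uniting that clade.
C5: derived state '1' in Delta, Epsilon, Eta, Gamma, and Zeta only — synapomorphy for {Delta, Epsilon, Eta, Gamma, Zeta}.
Most parsimonious ingroup topology: ((Zeta,((Delta,Epsilon),(Eta,Gamma))),Theta).
Eta and Zeta share a more recent common ancestor with each other than either does with Theta, so Theta is the least closely related of the three.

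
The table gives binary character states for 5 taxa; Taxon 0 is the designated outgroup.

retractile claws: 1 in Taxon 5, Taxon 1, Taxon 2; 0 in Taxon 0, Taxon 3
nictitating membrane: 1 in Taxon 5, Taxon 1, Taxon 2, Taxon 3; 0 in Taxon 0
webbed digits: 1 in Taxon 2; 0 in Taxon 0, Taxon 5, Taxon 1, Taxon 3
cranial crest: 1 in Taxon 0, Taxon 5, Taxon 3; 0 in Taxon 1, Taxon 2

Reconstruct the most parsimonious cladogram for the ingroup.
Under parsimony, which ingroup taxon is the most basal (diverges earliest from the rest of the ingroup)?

Taxon 3

Character polarity is set by the outgroup: the derived state is whichever differs from the outgroup's state, so for cranial crest the derived state is '0', and for the remaining characters it is '1'.
Only Taxon 1, Taxon 2, and Taxon 5 show the derived state '1' for retractile claws, supporting them as a clade.
nictitating membrane (derived state '1') is shared by all ingroup taxa — unites the whole ingroup.
webbed digits (derived state '1') is unique to Taxon 2 (autapomorphy; uninformative for grouping).
cranial crest: derived state '0' in Taxon 1 and Taxon 2 only — synapomorphy for {Taxon 1, Taxon 2}.
Most parsimonious ingroup topology: ((Taxon 5,(Taxon 1,Taxon 2)),Taxon 3).
Taxon 3 is sister to the clade containing all other ingroup taxa, so it is the earliest-diverging (most basal) ingroup lineage.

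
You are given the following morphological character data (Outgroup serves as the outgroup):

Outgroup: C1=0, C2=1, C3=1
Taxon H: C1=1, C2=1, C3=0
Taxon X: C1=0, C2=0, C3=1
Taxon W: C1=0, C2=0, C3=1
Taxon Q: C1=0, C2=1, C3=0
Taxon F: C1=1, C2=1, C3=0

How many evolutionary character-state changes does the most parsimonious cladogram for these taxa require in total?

3

Character polarity is set by the outgroup: the derived state is whichever differs from the outgroup's state, so for C2, C3 the derived state is '0', and for the remaining characters it is '1'.
C1: derived state '1' in Taxon F and Taxon H only — synapomorphy for {Taxon F, Taxon H}.
Only Taxon W and Taxon X show the derived state '0' for C2, supporting them as a clade.
C3: derived state '0' in Taxon F, Taxon H, and Taxon Q only — synapomorphy for {Taxon F, Taxon H, Taxon Q}.
Most parsimonious ingroup topology: (((Taxon H,Taxon F),Taxon Q),(Taxon X,Taxon W)).
Changes per character on this tree: C1: 1; C2: 1; C3: 1.
Total = 3.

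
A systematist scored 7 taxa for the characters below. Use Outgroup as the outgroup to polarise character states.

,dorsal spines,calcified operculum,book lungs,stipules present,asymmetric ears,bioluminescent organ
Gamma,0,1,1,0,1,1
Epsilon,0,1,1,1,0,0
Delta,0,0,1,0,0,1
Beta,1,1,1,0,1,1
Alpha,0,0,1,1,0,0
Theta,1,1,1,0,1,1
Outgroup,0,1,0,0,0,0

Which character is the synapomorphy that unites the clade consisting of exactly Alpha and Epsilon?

stipules present

Character polarity is set by the outgroup: the derived state is whichever differs from the outgroup's state, so for calcified operculum the derived state is '0', and for the remaining characters it is '1'.
dorsal spines: derived state '1' in Beta and Theta only — synapomorphy for {Beta, Theta}.
calcified operculum (state '0') occurs in Alpha and Delta but conflicts with the nesting implied by the other characters — most parsimoniously interpreted as homoplasy.
book lungs (derived state '1') is shared by all ingroup taxa — unites the whole ingroup.
stipules present (derived state '1') is shared by Alpha and Epsilon — a synapomorphy uniting that clade.
asymmetric ears: derived state '1' in Beta, Gamma, and Theta only — synapomorphy for {Beta, Gamma, Theta}.
bioluminescent organ: derived state '1' in Beta, Delta, Gamma, and Theta only — synapomorphy for {Beta, Delta, Gamma, Theta}.
Most parsimonious ingroup topology: ((((Theta,Beta),Gamma),Delta),(Epsilon,Alpha)).
The clade {Alpha, Epsilon} is supported by stipules present: its derived state '1' occurs in exactly those taxa and in no other taxon (including the outgroup).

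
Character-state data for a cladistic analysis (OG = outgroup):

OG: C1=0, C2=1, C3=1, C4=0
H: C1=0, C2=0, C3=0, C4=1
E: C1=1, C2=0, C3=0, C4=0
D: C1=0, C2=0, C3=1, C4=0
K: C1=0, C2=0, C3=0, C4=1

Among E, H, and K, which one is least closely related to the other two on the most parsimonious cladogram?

Character polarity is set by the outgroup: the derived state is whichever differs from the outgroup's state, so for C2, C3 the derived state is '0', and for the remaining characters it is '1'.
C1: derived state '1' in E only — an autapomorphy, so it tells us nothing about relationships among taxa.
C2 (derived state '0') is shared by all ingroup taxa — unites the whole ingroup.
C3 (derived state '0') is shared by E, H, and K — a synapomorphy uniting that clade.
C4 (derived state '1') is shared by H and K — a synapomorphy uniting that clade.
Most parsimonious ingroup topology: (((H,K),E),D).
H and K share a more recent common ancestor with each other than either does with E, so E is the least closely related of the three.

E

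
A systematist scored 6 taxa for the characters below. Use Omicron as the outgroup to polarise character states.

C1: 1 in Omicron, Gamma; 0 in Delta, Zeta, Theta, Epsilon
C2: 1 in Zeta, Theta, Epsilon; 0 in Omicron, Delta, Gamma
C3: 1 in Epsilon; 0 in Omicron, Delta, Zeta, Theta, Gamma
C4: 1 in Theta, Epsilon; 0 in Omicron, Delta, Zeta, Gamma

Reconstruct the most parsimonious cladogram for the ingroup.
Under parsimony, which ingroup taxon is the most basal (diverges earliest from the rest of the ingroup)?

Gamma

Character polarity is set by the outgroup: the derived state is whichever differs from the outgroup's state, so for C1 the derived state is '0', and for the remaining characters it is '1'.
C1 (derived state '0') is shared by Delta, Epsilon, Theta, and Zeta — a synapomorphy uniting that clade.
Only Epsilon, Theta, and Zeta show the derived state '1' for C2, supporting them as a clade.
C3: derived state '1' in Epsilon only — an autapomorphy, so it tells us nothing about relationships among taxa.
C4 (derived state '1') is shared by Epsilon and Theta — a synapomorphy uniting that clade.
Most parsimonious ingroup topology: ((Delta,(Zeta,(Theta,Epsilon))),Gamma).
Gamma is sister to the clade containing all other ingroup taxa, so it is the earliest-diverging (most basal) ingroup lineage.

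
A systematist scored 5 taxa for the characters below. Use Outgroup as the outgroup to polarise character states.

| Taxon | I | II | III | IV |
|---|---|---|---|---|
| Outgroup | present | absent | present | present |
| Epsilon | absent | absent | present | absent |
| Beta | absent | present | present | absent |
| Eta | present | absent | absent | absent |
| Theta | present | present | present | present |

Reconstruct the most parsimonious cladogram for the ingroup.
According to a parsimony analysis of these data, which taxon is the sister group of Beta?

Epsilon

Character polarity is set by the outgroup: the derived state is whichever differs from the outgroup's state, so for I, III, IV the derived state is 'absent', and for the remaining characters it is 'present'.
I: derived state 'absent' in Beta and Epsilon only — synapomorphy for {Beta, Epsilon}.
II groups Beta and Theta, which is incompatible with the clades supported by the remaining characters; treating it as convergent (homoplasy) costs fewer steps than any alternative tree.
III: derived state 'absent' in Eta only — an autapomorphy, so it tells us nothing about relationships among taxa.
IV (derived state 'absent') is shared by Beta, Epsilon, and Eta — a synapomorphy uniting that clade.
Most parsimonious ingroup topology: (((Epsilon,Beta),Eta),Theta).
Beta and Epsilon form a cherry on this tree, so they are sister taxa.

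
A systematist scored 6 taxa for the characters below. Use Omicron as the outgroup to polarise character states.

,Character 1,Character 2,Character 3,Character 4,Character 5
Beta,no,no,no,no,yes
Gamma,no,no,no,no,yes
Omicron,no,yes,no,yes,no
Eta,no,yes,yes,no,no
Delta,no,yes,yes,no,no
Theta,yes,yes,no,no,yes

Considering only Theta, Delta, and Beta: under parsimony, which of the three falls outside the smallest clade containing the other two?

Character polarity is set by the outgroup: the derived state is whichever differs from the outgroup's state, so for Character 2, Character 4 the derived state is 'no', and for the remaining characters it is 'yes'.
Character 1: derived state 'yes' in Theta only — an autapomorphy, so it tells us nothing about relationships among taxa.
Only Beta and Gamma show the derived state 'no' for Character 2, supporting them as a clade.
Only Delta and Eta show the derived state 'yes' for Character 3, supporting them as a clade.
Character 4 (derived state 'no') is shared by all ingroup taxa — unites the whole ingroup.
Character 5 (derived state 'yes') is shared by Beta, Gamma, and Theta — a synapomorphy uniting that clade.
Most parsimonious ingroup topology: ((Delta,Eta),((Gamma,Beta),Theta)).
Beta and Theta share a more recent common ancestor with each other than either does with Delta, so Delta is the least closely related of the three.

Delta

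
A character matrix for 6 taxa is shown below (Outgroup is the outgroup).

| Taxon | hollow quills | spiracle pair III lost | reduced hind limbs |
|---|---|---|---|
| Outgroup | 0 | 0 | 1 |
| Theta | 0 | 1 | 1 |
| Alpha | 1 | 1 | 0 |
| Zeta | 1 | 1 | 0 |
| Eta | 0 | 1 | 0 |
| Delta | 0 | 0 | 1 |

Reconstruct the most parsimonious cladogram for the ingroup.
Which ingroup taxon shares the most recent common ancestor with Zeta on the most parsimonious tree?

Alpha

Character polarity is set by the outgroup: the derived state is whichever differs from the outgroup's state, so for reduced hind limbs the derived state is '0', and for the remaining characters it is '1'.
hollow quills: derived state '1' in Alpha and Zeta only — synapomorphy for {Alpha, Zeta}.
Only Alpha, Eta, Theta, and Zeta show the derived state '1' for spiracle pair III lost, supporting them as a clade.
reduced hind limbs (derived state '0') is shared by Alpha, Eta, and Zeta — a synapomorphy uniting that clade.
Most parsimonious ingroup topology: ((Theta,((Alpha,Zeta),Eta)),Delta).
Zeta and Alpha form a cherry on this tree, so they are sister taxa.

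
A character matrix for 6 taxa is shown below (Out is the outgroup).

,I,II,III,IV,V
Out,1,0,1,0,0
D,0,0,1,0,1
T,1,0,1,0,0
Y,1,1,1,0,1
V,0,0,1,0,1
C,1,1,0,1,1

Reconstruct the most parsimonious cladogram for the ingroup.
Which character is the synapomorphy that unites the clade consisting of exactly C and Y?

Character polarity is set by the outgroup: the derived state is whichever differs from the outgroup's state, so for I, III the derived state is '0', and for the remaining characters it is '1'.
I (derived state '0') is shared by D and V — a synapomorphy uniting that clade.
II (derived state '1') is shared by C and Y — a synapomorphy uniting that clade.
III: derived state '0' in C only — an autapomorphy, so it tells us nothing about relationships among taxa.
IV: derived state '1' in C only — an autapomorphy, so it tells us nothing about relationships among taxa.
V: derived state '1' in C, D, V, and Y only — synapomorphy for {C, D, V, Y}.
Most parsimonious ingroup topology: (((D,V),(Y,C)),T).
The clade {C, Y} is supported by II: its derived state '1' occurs in exactly those taxa and in no other taxon (including the outgroup).

II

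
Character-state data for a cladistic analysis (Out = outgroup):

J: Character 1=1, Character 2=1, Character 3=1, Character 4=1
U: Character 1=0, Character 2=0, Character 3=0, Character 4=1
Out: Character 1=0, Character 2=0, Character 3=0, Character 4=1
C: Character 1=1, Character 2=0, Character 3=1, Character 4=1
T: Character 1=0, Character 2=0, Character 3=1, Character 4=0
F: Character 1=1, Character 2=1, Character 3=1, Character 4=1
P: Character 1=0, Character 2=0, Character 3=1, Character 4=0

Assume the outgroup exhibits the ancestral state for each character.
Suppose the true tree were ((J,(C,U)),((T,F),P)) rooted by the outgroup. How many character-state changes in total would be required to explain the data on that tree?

9

Map each character onto ((J,(C,U)),((T,F),P)) (rooted by Out) and count the minimum state changes it requires (Fitch parsimony):
Character 1: 3; Character 2: 2; Character 3: 2; Character 4: 2.
Total tree length = 9.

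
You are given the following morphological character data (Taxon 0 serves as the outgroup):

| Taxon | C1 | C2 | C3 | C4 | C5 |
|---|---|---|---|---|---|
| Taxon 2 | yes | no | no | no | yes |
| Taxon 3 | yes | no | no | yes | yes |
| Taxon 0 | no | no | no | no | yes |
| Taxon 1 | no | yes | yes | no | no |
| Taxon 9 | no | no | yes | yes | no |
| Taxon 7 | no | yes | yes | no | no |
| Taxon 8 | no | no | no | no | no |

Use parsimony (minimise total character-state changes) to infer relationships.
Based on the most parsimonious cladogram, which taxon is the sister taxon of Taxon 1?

Taxon 7

Character polarity is set by the outgroup: the derived state is whichever differs from the outgroup's state, so for C5 the derived state is 'no', and for the remaining characters it is 'yes'.
Only Taxon 2 and Taxon 3 show the derived state 'yes' for C1, supporting them as a clade.
C2 (derived state 'yes') is shared by Taxon 1 and Taxon 7 — a synapomorphy uniting that clade.
C3: derived state 'yes' in Taxon 1, Taxon 7, and Taxon 9 only — synapomorphy for {Taxon 1, Taxon 7, Taxon 9}.
C4 (state 'yes') occurs in Taxon 3 and Taxon 9 but conflicts with the nesting implied by the other characters — most parsimoniously interpreted as homoplasy.
Only Taxon 1, Taxon 7, Taxon 8, and Taxon 9 show the derived state 'no' for C5, supporting them as a clade.
Most parsimonious ingroup topology: ((Taxon 3,Taxon 2),(((Taxon 7,Taxon 1),Taxon 9),Taxon 8)).
Taxon 1 and Taxon 7 form a cherry on this tree, so they are sister taxa.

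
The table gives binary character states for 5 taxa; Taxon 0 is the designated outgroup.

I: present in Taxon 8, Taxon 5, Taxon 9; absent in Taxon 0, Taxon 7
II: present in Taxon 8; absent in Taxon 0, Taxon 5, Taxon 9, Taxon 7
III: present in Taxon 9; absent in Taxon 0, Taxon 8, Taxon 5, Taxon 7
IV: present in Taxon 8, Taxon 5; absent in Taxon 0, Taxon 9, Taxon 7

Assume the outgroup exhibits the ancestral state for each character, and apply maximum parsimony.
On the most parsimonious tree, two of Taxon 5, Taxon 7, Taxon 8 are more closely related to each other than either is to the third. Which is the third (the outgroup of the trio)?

Taxon 7

The outgroup has state 'absent' for every character, so 'present' is the derived state throughout.
I: derived state 'present' in Taxon 5, Taxon 8, and Taxon 9 only — synapomorphy for {Taxon 5, Taxon 8, Taxon 9}.
II: derived state 'present' in Taxon 8 only — an autapomorphy, so it tells us nothing about relationships among taxa.
III: derived state 'present' in Taxon 9 only — an autapomorphy, so it tells us nothing about relationships among taxa.
IV: derived state 'present' in Taxon 5 and Taxon 8 only — synapomorphy for {Taxon 5, Taxon 8}.
Most parsimonious ingroup topology: (((Taxon 8,Taxon 5),Taxon 9),Taxon 7).
Taxon 8 and Taxon 5 share a more recent common ancestor with each other than either does with Taxon 7, so Taxon 7 is the least closely related of the three.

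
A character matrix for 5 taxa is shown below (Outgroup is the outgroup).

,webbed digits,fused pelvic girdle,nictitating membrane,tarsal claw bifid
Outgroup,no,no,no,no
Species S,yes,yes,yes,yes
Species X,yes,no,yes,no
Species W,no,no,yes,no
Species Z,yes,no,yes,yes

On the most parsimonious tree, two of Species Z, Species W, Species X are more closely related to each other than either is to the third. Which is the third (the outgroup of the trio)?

The outgroup has state 'no' for every character, so 'yes' is the derived state throughout.
webbed digits: derived state 'yes' in Species S, Species X, and Species Z only — synapomorphy for {Species S, Species X, Species Z}.
fused pelvic girdle (derived state 'yes') is unique to Species S (autapomorphy; uninformative for grouping).
All ingroup taxa share the derived state 'yes' for nictitating membrane; it defines the ingroup but does not resolve relationships within it.
Only Species S and Species Z show the derived state 'yes' for tarsal claw bifid, supporting them as a clade.
Most parsimonious ingroup topology: (((Species S,Species Z),Species X),Species W).
Species Z and Species X share a more recent common ancestor with each other than either does with Species W, so Species W is the least closely related of the three.

Species W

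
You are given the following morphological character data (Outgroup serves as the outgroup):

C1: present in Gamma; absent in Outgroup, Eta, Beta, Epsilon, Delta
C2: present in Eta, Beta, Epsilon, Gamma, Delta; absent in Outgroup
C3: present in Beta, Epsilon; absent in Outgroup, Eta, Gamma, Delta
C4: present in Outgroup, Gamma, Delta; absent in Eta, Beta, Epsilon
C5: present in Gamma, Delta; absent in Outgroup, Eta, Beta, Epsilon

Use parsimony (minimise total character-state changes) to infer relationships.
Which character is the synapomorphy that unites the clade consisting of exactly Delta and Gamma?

C5

Character polarity is set by the outgroup: the derived state is whichever differs from the outgroup's state, so for C4 the derived state is 'absent', and for the remaining characters it is 'present'.
C1: derived state 'present' in Gamma only — an autapomorphy, so it tells us nothing about relationships among taxa.
C2 (derived state 'present') is shared by all ingroup taxa — unites the whole ingroup.
C3 (derived state 'present') is shared by Beta and Epsilon — a synapomorphy uniting that clade.
C4 (derived state 'absent') is shared by Beta, Epsilon, and Eta — a synapomorphy uniting that clade.
Only Delta and Gamma show the derived state 'present' for C5, supporting them as a clade.
Most parsimonious ingroup topology: ((Eta,(Beta,Epsilon)),(Gamma,Delta)).
The clade {Delta, Gamma} is supported by C5: its derived state 'present' occurs in exactly those taxa and in no other taxon (including the outgroup).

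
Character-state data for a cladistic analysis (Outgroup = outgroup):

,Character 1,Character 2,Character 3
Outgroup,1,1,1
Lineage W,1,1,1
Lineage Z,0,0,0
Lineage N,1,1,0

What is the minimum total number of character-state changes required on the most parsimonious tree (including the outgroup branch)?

3

The outgroup has state '1' for every character, so '0' is the derived state throughout.
Character 1 (derived state '0') is unique to Lineage Z (autapomorphy; uninformative for grouping).
Character 2: derived state '0' in Lineage Z only — an autapomorphy, so it tells us nothing about relationships among taxa.
Only Lineage N and Lineage Z show the derived state '0' for Character 3, supporting them as a clade.
Most parsimonious ingroup topology: (Lineage W,(Lineage Z,Lineage N)).
Changes per character on this tree: Character 1: 1; Character 2: 1; Character 3: 1.
Total = 3.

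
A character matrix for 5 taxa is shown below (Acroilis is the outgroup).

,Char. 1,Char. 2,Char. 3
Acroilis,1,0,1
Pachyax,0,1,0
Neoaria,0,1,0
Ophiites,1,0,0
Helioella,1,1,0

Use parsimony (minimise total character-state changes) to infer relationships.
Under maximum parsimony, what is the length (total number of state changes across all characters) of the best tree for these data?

Character polarity is set by the outgroup: the derived state is whichever differs from the outgroup's state, so for Char. 1, Char. 3 the derived state is '0', and for the remaining characters it is '1'.
Only Neoaria and Pachyax show the derived state '0' for Char. 1, supporting them as a clade.
Char. 2: derived state '1' in Helioella, Neoaria, and Pachyax only — synapomorphy for {Helioella, Neoaria, Pachyax}.
All ingroup taxa share the derived state '0' for Char. 3; it defines the ingroup but does not resolve relationships within it.
Most parsimonious ingroup topology: (((Pachyax,Neoaria),Helioella),Ophiites).
Changes per character on this tree: Char. 1: 1; Char. 2: 1; Char. 3: 1.
Total = 3.

3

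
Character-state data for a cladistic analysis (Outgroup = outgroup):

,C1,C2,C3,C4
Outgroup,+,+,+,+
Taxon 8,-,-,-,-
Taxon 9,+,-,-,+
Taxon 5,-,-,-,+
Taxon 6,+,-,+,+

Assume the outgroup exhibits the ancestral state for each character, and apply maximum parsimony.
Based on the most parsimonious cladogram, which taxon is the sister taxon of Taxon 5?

Taxon 8

The outgroup has state '+' for every character, so '-' is the derived state throughout.
C1 (derived state '-') is shared by Taxon 5 and Taxon 8 — a synapomorphy uniting that clade.
C2 (derived state '-') is shared by all ingroup taxa — unites the whole ingroup.
Only Taxon 5, Taxon 8, and Taxon 9 show the derived state '-' for C3, supporting them as a clade.
C4 (derived state '-') is unique to Taxon 8 (autapomorphy; uninformative for grouping).
Most parsimonious ingroup topology: (((Taxon 8,Taxon 5),Taxon 9),Taxon 6).
Taxon 5 and Taxon 8 form a cherry on this tree, so they are sister taxa.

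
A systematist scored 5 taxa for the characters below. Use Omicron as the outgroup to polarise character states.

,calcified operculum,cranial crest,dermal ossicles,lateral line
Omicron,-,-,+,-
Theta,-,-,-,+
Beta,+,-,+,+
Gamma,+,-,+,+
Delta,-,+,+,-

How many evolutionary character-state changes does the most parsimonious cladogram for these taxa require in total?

4

Character polarity is set by the outgroup: the derived state is whichever differs from the outgroup's state, so for dermal ossicles the derived state is '-', and for the remaining characters it is '+'.
calcified operculum (derived state '+') is shared by Beta and Gamma — a synapomorphy uniting that clade.
cranial crest: derived state '+' in Delta only — an autapomorphy, so it tells us nothing about relationships among taxa.
dermal ossicles: derived state '-' in Theta only — an autapomorphy, so it tells us nothing about relationships among taxa.
lateral line: derived state '+' in Beta, Gamma, and Theta only — synapomorphy for {Beta, Gamma, Theta}.
Most parsimonious ingroup topology: ((Theta,(Beta,Gamma)),Delta).
Changes per character on this tree: calcified operculum: 1; cranial crest: 1; dermal ossicles: 1; lateral line: 1.
Total = 4.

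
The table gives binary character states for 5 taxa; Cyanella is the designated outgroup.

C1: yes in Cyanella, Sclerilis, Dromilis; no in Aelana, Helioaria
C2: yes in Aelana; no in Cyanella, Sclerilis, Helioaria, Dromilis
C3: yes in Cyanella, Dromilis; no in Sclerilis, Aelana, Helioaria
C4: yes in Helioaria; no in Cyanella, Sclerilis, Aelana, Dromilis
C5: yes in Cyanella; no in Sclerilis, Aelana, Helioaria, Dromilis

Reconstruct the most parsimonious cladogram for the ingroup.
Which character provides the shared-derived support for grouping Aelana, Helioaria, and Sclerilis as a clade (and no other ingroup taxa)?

C3

Character polarity is set by the outgroup: the derived state is whichever differs from the outgroup's state, so for C1, C3, C5 the derived state is 'no', and for the remaining characters it is 'yes'.
Only Aelana and Helioaria show the derived state 'no' for C1, supporting them as a clade.
C2: derived state 'yes' in Aelana only — an autapomorphy, so it tells us nothing about relationships among taxa.
C3 (derived state 'no') is shared by Aelana, Helioaria, and Sclerilis — a synapomorphy uniting that clade.
C4: derived state 'yes' in Helioaria only — an autapomorphy, so it tells us nothing about relationships among taxa.
All ingroup taxa share the derived state 'no' for C5; it defines the ingroup but does not resolve relationships within it.
Most parsimonious ingroup topology: ((Sclerilis,(Aelana,Helioaria)),Dromilis).
The clade {Aelana, Helioaria, Sclerilis} is supported by C3: its derived state 'no' occurs in exactly those taxa and in no other taxon (including the outgroup).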